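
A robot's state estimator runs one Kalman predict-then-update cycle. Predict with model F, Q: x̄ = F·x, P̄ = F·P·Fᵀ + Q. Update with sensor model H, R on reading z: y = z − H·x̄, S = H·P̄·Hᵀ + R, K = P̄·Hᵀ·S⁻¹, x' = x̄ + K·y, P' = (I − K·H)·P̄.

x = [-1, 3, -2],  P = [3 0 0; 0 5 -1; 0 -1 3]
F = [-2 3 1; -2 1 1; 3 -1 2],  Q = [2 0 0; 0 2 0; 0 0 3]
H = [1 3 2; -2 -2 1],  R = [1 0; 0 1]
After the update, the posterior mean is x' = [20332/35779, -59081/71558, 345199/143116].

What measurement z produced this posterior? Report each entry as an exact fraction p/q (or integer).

x̄ = F·x = [9, 3, -10]
P̄ = F·P·Fᵀ + Q = [56 26 -32; 26 20 -18; -32 -18 51]
S = H·P̄·Hᵀ + R = [253 -224; -224 764]
K = P̄·Hᵀ·S⁻¹ = [2394/35779 -8477/35779; 3390/35779 -8315/71558; 11512/35779 41787/143116]
x' − x̄ = [-301679/35779, -273755/71558, 1776359/143116] = K·y
y = (KᵀK)⁻¹·Kᵀ·(x' − x̄) = [5, 37]
z = y + H·x̄ = [5, 37] + [-2, -34] = [3, 3]

z = [3, 3]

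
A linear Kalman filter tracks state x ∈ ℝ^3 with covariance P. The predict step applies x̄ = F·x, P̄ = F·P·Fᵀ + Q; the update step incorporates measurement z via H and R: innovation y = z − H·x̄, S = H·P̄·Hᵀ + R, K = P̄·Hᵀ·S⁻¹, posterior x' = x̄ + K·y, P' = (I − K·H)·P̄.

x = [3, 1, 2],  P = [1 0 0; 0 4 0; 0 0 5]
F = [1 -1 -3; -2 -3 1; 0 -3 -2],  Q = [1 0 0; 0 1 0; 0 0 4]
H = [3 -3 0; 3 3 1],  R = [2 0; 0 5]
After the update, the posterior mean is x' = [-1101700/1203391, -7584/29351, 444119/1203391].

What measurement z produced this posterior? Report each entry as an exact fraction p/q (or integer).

x̄ = F·x = [-4, -7, -7]
P̄ = F·P·Fᵀ + Q = [51 -5 42; -5 46 26; 42 26 60]
S = H·P̄·Hᵀ + R = [965 93; 93 1256]
K = P̄·Hᵀ·S⁻¹ = [194268/1203391 158076/1203391; -5025/29351 3854/29351; 35736/1203391 250296/1203391]
x' − x̄ = [3711864/1203391, 197873/29351, 8867856/1203391] = K·y
y = (KᵀK)⁻¹·Kᵀ·(x' − x̄) = [-11, 37]
z = y + H·x̄ = [-11, 37] + [9, -40] = [-2, -3]

z = [-2, -3]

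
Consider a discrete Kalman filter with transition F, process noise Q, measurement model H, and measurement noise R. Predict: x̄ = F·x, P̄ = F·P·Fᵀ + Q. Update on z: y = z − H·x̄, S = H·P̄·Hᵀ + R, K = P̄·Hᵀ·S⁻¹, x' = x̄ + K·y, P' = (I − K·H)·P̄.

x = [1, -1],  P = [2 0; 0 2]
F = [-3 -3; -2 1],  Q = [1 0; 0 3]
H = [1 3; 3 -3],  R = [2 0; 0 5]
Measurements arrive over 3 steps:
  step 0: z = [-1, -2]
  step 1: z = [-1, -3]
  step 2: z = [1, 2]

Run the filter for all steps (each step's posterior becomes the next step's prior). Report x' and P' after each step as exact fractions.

step 0: x' = [-23953/32862, -1335/10954], P' = [28405/65724 465/21908; 465/21908 3455/21908]
step 1: x' = [-75870619/96241737, 1817378/96241737], P' = [39226967/96241737 758849/32080579; 758849/32080579 14837717/96241737]
step 2: x' = [110972224547/135124712565, 17020390952/135124712565], P' = [54989769514/135124712565 1059490648/45041570855; 1059490648/45041570855 20821055024/135124712565]

step 0: x̄ = F·x = [0, -3]
step 0: P̄ = F·P·Fᵀ + Q = [37 6; 6 13]
step 0: y = z − H·x̄ = [8, -11]
step 0: S = H·P̄·Hᵀ + R = [192 30; 30 347]
step 0: K = P̄·Hᵀ·S⁻¹ = [16295/65724 2701/10954; 5415/21908 -897/10954]
step 0: x' = x̄ + K·y = [-23953/32862, -1335/10954]
step 0: P' = (I − K·H)·P̄ = [28405/65724 465/21908; 465/21908 3455/21908]
step 1: x̄ = F·x = [13979/5477, 43901/32862]
step 1: P̄ = F·P·Fᵀ + Q = [36647/5477 11960/5477; 11960/5477 315577/65724]
step 1: y = z − H·x̄ = [-82813/10954, -72835/10954]
step 1: S = H·P̄·Hᵀ + R = [1424175/21908 -219927/21908; -219927/21908 1514443/21908]
step 1: K = P̄·Hᵀ·S⁻¹ = [23028304/96241737 7390084/32080579; 7798283/32080579 -2512234/32080579]
step 1: x' = x̄ + K·y = [-75870619/96241737, 1817378/96241737]
step 1: P' = (I − K·H)·P̄ = [39226967/96241737 758849/32080579; 758849/32080579 14837717/96241737]
step 2: x̄ = F·x = [74053241/32080579, 153558616/96241737]
step 2: P̄ = F·P·Fᵀ + Q = [207933913/32080579 65892764/32080579; 65892764/32080579 451364608/96241737]
step 2: y = z − H·x̄ = [-195531278/32080579, -4439949/32080579]
step 2: S = H·P̄·Hᵀ + R = [2021545479/32080579 -334935501/32080579; -334935501/32080579 2199832184/32080579]
step 2: K = P̄·Hᵀ·S⁻¹ = [32262592673/135124712565 10362259514/45041570855; 10940272836/45041570855 -3528516616/45041570855]
step 2: x' = x̄ + K·y = [110972224547/135124712565, 17020390952/135124712565]
step 2: P' = (I − K·H)·P̄ = [54989769514/135124712565 1059490648/45041570855; 1059490648/45041570855 20821055024/135124712565]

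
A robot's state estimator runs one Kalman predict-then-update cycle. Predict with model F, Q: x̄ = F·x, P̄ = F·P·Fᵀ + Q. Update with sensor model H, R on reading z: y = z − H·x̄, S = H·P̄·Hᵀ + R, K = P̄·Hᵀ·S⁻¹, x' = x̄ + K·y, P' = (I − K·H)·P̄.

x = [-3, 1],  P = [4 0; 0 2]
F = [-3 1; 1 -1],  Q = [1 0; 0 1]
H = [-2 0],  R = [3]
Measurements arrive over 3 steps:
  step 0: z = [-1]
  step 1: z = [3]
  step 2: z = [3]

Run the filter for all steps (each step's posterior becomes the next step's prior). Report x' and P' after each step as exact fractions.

step 0: x̄ = F·x = [10, -4]
step 0: P̄ = F·P·Fᵀ + Q = [39 -14; -14 7]
step 0: y = z − H·x̄ = [19]
step 0: S = H·P̄·Hᵀ + R = [159]
step 0: K = P̄·Hᵀ·S⁻¹ = [-26/53; 28/159]
step 0: x' = x̄ + K·y = [36/53, -104/159]
step 0: P' = (I − K·H)·P̄ = [39/53 -14/53; -14/53 329/159]
step 1: x̄ = F·x = [-428/159, 4/3]
step 1: P̄ = F·P·Fᵀ + Q = [1793/159 -16/3; -16/3 13/3]
step 1: y = z − H·x̄ = [-379/159]
step 1: S = H·P̄·Hᵀ + R = [7649/159]
step 1: K = P̄·Hᵀ·S⁻¹ = [-3586/7649; 1696/7649]
step 1: x' = x̄ + K·y = [-12042/7649, 6156/7649]
step 1: P' = (I − K·H)·P̄ = [5379/7649 -2544/7649; -2544/7649 15055/7649]
step 2: x̄ = F·x = [42282/7649, -18198/7649]
step 2: P̄ = F·P·Fᵀ + Q = [86379/7649 -41368/7649; -41368/7649 33171/7649]
step 2: y = z − H·x̄ = [107511/7649]
step 2: S = H·P̄·Hᵀ + R = [368463/7649]
step 2: K = P̄·Hᵀ·S⁻¹ = [-57586/122821; 82736/368463]
step 2: x' = x̄ + K·y = [-130476/122821, 95426/122821]
step 2: P' = (I − K·H)·P̄ = [86379/122821 -41368/122821; -41368/122821 702973/368463]

step 0: x' = [36/53, -104/159], P' = [39/53 -14/53; -14/53 329/159]
step 1: x' = [-12042/7649, 6156/7649], P' = [5379/7649 -2544/7649; -2544/7649 15055/7649]
step 2: x' = [-130476/122821, 95426/122821], P' = [86379/122821 -41368/122821; -41368/122821 702973/368463]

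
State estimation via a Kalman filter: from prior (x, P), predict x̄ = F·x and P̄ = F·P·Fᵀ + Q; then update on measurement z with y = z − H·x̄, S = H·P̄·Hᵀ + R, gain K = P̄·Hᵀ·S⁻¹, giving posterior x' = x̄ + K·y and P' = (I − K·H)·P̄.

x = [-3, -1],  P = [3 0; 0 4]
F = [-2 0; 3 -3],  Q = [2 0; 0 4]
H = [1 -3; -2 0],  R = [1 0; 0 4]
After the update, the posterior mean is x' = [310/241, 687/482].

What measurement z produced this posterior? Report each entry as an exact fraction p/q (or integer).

z = [-3, -2]

x̄ = F·x = [6, -6]
P̄ = F·P·Fᵀ + Q = [14 -18; -18 67]
S = H·P̄·Hᵀ + R = [726 -136; -136 60]
K = P̄·Hᵀ·S⁻¹ = [34/3133 -1385/3133; -2061/6266 -456/3133]
x' − x̄ = [-1136/241, 3579/482] = K·y
y = (KᵀK)⁻¹·Kᵀ·(x' − x̄) = [-27, 10]
z = y + H·x̄ = [-27, 10] + [24, -12] = [-3, -2]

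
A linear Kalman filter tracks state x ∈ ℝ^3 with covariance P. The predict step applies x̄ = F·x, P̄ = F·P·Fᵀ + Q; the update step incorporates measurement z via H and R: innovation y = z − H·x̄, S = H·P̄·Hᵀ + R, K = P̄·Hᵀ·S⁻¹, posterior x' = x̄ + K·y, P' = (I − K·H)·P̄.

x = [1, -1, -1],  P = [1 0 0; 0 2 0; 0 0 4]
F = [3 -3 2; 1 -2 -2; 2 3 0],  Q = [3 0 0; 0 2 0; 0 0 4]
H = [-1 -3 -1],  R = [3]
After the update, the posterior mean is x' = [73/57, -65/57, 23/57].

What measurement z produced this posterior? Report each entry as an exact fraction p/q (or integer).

x̄ = F·x = [4, 5, -1]
P̄ = F·P·Fᵀ + Q = [46 -1 -12; -1 27 -10; -12 -10 26]
S = H·P̄·Hᵀ + R = [228]
K = P̄·Hᵀ·S⁻¹ = [-31/228; -35/114; 4/57]
x' − x̄ = [-155/57, -350/57, 80/57] = K·y
y = (KᵀK)⁻¹·Kᵀ·(x' − x̄) = [20]
z = y + H·x̄ = [20] + [-18] = [2]

z = [2]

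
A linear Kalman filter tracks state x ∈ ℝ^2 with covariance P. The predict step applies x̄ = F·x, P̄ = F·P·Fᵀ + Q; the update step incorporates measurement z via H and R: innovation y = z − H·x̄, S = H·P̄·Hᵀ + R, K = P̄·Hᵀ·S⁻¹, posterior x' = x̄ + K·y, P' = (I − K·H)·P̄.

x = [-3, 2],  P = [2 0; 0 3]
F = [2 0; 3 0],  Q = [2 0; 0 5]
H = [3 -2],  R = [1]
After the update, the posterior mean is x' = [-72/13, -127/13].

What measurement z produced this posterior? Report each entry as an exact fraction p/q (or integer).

x̄ = F·x = [-6, -9]
P̄ = F·P·Fᵀ + Q = [10 12; 12 23]
S = H·P̄·Hᵀ + R = [39]
K = P̄·Hᵀ·S⁻¹ = [2/13; -10/39]
x' − x̄ = [6/13, -10/13] = K·y
y = (KᵀK)⁻¹·Kᵀ·(x' − x̄) = [3]
z = y + H·x̄ = [3] + [0] = [3]

z = [3]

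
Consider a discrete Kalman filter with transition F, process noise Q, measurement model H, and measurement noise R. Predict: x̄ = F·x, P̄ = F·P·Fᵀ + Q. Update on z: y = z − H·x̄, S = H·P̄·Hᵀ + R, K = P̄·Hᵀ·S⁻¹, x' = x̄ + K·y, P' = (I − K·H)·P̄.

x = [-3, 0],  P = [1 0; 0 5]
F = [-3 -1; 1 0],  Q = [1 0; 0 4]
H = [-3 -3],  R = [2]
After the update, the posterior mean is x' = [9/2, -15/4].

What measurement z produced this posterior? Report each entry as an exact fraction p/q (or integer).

x̄ = F·x = [9, -3]
P̄ = F·P·Fᵀ + Q = [15 -3; -3 5]
S = H·P̄·Hᵀ + R = [128]
K = P̄·Hᵀ·S⁻¹ = [-9/32; -3/64]
x' − x̄ = [-9/2, -3/4] = K·y
y = (KᵀK)⁻¹·Kᵀ·(x' − x̄) = [16]
z = y + H·x̄ = [16] + [-18] = [-2]

z = [-2]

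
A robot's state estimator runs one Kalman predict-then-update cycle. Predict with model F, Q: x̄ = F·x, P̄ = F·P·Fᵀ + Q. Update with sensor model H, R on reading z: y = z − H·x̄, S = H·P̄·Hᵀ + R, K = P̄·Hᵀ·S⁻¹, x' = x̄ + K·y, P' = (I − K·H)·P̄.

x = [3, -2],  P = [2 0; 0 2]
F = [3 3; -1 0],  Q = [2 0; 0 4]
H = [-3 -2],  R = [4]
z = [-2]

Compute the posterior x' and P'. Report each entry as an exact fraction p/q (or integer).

x' = [396/149, -444/149]
P' = [460/149 -588/149; -588/149 876/149]

x̄ = F·x = [3, -3]
P̄ = F·P·Fᵀ + Q = [38 -6; -6 6]
y = z − H·x̄ = [1]
S = H·P̄·Hᵀ + R = [298]
K = P̄·Hᵀ·S⁻¹ = [-51/149; 3/149]
x' = x̄ + K·y = [396/149, -444/149]
P' = (I − K·H)·P̄ = [460/149 -588/149; -588/149 876/149]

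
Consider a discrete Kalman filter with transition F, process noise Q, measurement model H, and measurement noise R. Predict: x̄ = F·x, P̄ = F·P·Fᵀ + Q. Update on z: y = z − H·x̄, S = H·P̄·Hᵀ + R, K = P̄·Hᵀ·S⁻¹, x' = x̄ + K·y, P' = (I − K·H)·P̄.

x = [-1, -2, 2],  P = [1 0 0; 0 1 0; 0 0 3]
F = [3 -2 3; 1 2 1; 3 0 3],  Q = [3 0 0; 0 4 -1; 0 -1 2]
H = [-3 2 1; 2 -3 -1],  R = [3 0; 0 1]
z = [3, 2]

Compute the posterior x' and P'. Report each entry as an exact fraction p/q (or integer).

x' = [-10898/3613, -5751/3613, -11766/3613]
P' = [7440/3613 1876/3613 11017/3613; 1876/3613 7433/10839 -6124/10839; 11017/3613 -6124/10839 90938/10839]

x̄ = F·x = [7, -3, 3]
P̄ = F·P·Fᵀ + Q = [43 8 36; 8 12 11; 36 11 38]
y = z − H·x̄ = [27, -18]
S = H·P̄·Hᵀ + R = [208 -139; -139 145]
K = P̄·Hᵀ·S⁻¹ = [-2517/3613 -1765/3613; -2714/10839 -4919/10839; -6821/10839 -6464/10839]
x' = x̄ + K·y = [-10898/3613, -5751/3613, -11766/3613]
P' = (I − K·H)·P̄ = [7440/3613 1876/3613 11017/3613; 1876/3613 7433/10839 -6124/10839; 11017/3613 -6124/10839 90938/10839]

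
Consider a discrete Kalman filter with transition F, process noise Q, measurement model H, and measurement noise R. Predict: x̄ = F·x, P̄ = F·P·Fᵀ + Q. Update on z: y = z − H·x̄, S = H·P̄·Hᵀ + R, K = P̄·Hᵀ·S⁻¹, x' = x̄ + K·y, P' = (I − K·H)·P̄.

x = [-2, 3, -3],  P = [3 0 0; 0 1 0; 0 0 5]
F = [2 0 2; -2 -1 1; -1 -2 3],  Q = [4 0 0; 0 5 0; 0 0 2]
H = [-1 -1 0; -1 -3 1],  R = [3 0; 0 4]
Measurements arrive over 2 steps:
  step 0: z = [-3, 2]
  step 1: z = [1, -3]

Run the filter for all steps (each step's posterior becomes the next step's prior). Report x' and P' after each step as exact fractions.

step 0: x̄ = F·x = [-10, -2, -13]
step 0: P̄ = F·P·Fᵀ + Q = [36 -2 24; -2 23 23; 24 23 54]
step 0: y = z − H·x̄ = [-15, -1]
step 0: S = H·P̄·Hᵀ + R = [58 50; 50 103]
step 0: K = P̄·Hᵀ·S⁻¹ = [-1601/1737 676/1737; 37/3474 -751/1737; -2891/3474 44/1737]
step 0: x' = x̄ + K·y = [5969/1737, -6001/3474, -1885/3474]
step 0: P' = (I − K·H)·P̄ = [12154/1737 -7351/1737 -7195/1737; -7351/1737 14591/3474 23063/3474; -7195/1737 23063/3474 55151/3474]
step 1: x̄ = F·x = [1117/193, -9880/1737, -5591/3474]
step 1: P̄ = F·P·Fᵀ + Q = [12034/193 1396/193 10627/193; 1396/193 68485/1737 77578/1737; 10627/193 77578/1737 336755/3474]
step 1: y = z − H·x̄ = [1910/1737, -44005/3474]
step 1: S = H·P̄·Hᵀ + R = [207130/1737 190796/1737; 190796/1737 637253/3474]
step 1: K = P̄·Hᵀ·S⁻¹ = [-16640675/17037417 7272010/17037417; 1118275/34074834 -7844398/17037417; -9466719/11358278 -17429/5679139]
step 1: x' = x̄ + K·y = [-11807102/17037417, 3071180/17037417, -14123931/5679139]
step 1: P' = (I − K·H)·P̄ = [115186046/17037417 -65264021/17037417 -17172659/5679139; -65264021/17037417 127173217/34074834 62745475/11358278; -17172659/5679139 62745475/11358278 153751675/11358278]

step 0: x' = [5969/1737, -6001/3474, -1885/3474], P' = [12154/1737 -7351/1737 -7195/1737; -7351/1737 14591/3474 23063/3474; -7195/1737 23063/3474 55151/3474]
step 1: x' = [-11807102/17037417, 3071180/17037417, -14123931/5679139], P' = [115186046/17037417 -65264021/17037417 -17172659/5679139; -65264021/17037417 127173217/34074834 62745475/11358278; -17172659/5679139 62745475/11358278 153751675/11358278]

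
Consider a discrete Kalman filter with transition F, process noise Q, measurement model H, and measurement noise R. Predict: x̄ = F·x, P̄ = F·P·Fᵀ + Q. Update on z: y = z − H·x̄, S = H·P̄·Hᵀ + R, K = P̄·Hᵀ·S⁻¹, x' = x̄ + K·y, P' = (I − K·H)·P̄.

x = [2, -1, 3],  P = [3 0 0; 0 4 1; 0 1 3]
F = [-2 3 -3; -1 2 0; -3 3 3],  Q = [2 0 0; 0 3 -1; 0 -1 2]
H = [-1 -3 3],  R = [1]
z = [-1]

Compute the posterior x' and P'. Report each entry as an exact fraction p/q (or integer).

x' = [-3643/273, -480/91, -261/26]
P' = [14857/273 2384/91 576/13; 2384/91 1906/91 386/13; 576/13 386/13 1159/26]

x̄ = F·x = [-16, -4, 0]
P̄ = F·P·Fᵀ + Q = [59 24 27; 24 22 38; 27 38 110]
y = z − H·x̄ = [-29]
S = H·P̄·Hᵀ + R = [546]
K = P̄·Hᵀ·S⁻¹ = [-25/273; 4/91; 9/26]
x' = x̄ + K·y = [-3643/273, -480/91, -261/26]
P' = (I − K·H)·P̄ = [14857/273 2384/91 576/13; 2384/91 1906/91 386/13; 576/13 386/13 1159/26]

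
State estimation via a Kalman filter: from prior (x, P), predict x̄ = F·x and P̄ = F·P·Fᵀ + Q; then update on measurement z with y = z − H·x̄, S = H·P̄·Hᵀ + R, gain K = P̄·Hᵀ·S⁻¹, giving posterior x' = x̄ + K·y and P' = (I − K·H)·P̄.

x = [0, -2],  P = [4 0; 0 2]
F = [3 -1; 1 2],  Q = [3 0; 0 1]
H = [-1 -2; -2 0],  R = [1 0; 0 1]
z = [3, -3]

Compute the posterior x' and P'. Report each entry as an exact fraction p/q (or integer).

x' = [1325/866, -2993/1299]
P' = [213/866 -155/1299; -155/1299 131/433]

x̄ = F·x = [2, -4]
P̄ = F·P·Fᵀ + Q = [41 8; 8 13]
y = z − H·x̄ = [-3, 1]
S = H·P̄·Hᵀ + R = [126 114; 114 165]
K = P̄·Hᵀ·S⁻¹ = [-19/2598 -213/433; -631/1299 310/1299]
x' = x̄ + K·y = [1325/866, -2993/1299]
P' = (I − K·H)·P̄ = [213/866 -155/1299; -155/1299 131/433]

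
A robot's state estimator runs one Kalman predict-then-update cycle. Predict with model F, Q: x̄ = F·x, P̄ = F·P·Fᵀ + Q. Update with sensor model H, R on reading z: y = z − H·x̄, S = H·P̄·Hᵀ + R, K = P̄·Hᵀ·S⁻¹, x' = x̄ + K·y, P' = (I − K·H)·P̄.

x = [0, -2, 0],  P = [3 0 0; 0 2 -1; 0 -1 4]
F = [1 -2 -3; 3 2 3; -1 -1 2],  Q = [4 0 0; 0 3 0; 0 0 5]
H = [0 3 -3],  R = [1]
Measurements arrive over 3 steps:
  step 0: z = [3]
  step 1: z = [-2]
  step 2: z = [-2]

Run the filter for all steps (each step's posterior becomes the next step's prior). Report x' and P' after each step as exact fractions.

step 0: x' = [2533/649, 680/649, 38/649], P' = [25302/649 -14459/649 -14458/649; -14459/649 15902/649 15850/649; -14458/649 15850/649 15870/649]
step 1: x' = [299763/1813537, -2745671/1813537, -1549289/1813537], P' = [1587132959/1813537 -525933954/1813537 -525949123/1813537; -525933954/1813537 181849163/1813537 181688893/1813537; -525949123/1813537 181688893/1813537 181730055/1813537]
step 2: x' = [1002592988824/103386016297, -312334850152/103386016297, -243403461062/103386016297], P' = [35096200255451/103386016297 -11140027141214/103386016297 -11151155920207/103386016297; -11140027141214/103386016297 3963986430695/103386016297 3958130645673/103386016297; -11151155920207/103386016297 3958130645673/103386016297 3963761994291/103386016297]

step 0: x̄ = F·x = [4, -4, 2]
step 0: P̄ = F·P·Fᵀ + Q = [39 -23 -22; -23 62 10; -22 10 30]
step 0: y = z − H·x̄ = [21]
step 0: S = H·P̄·Hᵀ + R = [649]
step 0: K = P̄·Hᵀ·S⁻¹ = [-3/649; 156/649; -60/649]
step 0: x' = x̄ + K·y = [2533/649, 680/649, 38/649]
step 0: P' = (I − K·H)·P̄ = [25302/649 -14459/649 -14458/649; -14459/649 15902/649 15850/649; -14458/649 15850/649 15870/649]
step 1: x̄ = F·x = [1059/649, 9073/649, -3137/649]
step 1: P̄ = F·P·Fᵀ + Q = [569120/649 -176148/649 -191317/649; -176148/649 192551/649 32281/649; -191317/649 32281/649 73443/649]
step 1: y = z − H·x̄ = [-3448/59]
step 1: S = H·P̄·Hᵀ + R = [164867/59]
step 1: K = P̄·Hᵀ·S⁻¹ = [4137/164867; 43710/164867; -11226/164867]
step 1: x' = x̄ + K·y = [299763/1813537, -2745671/1813537, -1549289/1813537]
step 1: P' = (I − K·H)·P̄ = [1587132959/1813537 -525933954/1813537 -525949123/1813537; -525933954/1813537 181849163/1813537 181688893/1813537; -525949123/1813537 181688893/1813537 181730055/1813537]
step 2: x̄ = F·x = [10438972/1813537, -9239920/1813537, -652670/1813537]
step 2: P̄ = F·P·Fᵀ + Q = [11397051524/1813537 5477595568/1813537 -5651183425/1813537; 5477595568/1813537 3054579443/1813537 -2801205579/1813537; -5651183425/1813537 -2801205579/1813537 2830143039/1813537]
step 2: y = z − H·x̄ = [22134676/1813537]
step 2: S = H·P̄·Hᵀ + R = [103386016297/1813537]
step 2: K = P̄·Hᵀ·S⁻¹ = [33386336979/103386016297; 17567355066/103386016297; -16894045854/103386016297]
step 2: x' = x̄ + K·y = [1002592988824/103386016297, -312334850152/103386016297, -243403461062/103386016297]
step 2: P' = (I − K·H)·P̄ = [35096200255451/103386016297 -11140027141214/103386016297 -11151155920207/103386016297; -11140027141214/103386016297 3963986430695/103386016297 3958130645673/103386016297; -11151155920207/103386016297 3958130645673/103386016297 3963761994291/103386016297]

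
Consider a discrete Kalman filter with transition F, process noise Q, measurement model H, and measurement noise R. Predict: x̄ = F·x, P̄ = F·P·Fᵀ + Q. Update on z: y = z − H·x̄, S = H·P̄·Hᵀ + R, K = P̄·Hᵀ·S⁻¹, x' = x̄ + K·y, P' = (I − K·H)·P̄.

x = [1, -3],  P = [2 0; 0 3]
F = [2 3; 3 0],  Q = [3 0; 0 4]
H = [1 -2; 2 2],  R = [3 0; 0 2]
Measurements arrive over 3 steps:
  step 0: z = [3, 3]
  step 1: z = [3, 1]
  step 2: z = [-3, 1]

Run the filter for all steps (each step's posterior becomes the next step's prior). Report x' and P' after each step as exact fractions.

step 0: x' = [22691/13041, -3863/13041], P' = [7034/13041 -2732/13041; -2732/13041 4910/13041]
step 1: x' = [17278849/13994618, -4200857/6997309], P' = [6963335/13994618 -1319044/6997309; -1319044/6997309 2527774/6997309]
step 2: x' = [-2277710785/3577552831, 8834507183/7155105662], P' = [1778271770/3577552831 -1345353547/7155105662; -1345353547/7155105662 2579689135/7155105662]

step 0: x̄ = F·x = [-7, 3]
step 0: P̄ = F·P·Fᵀ + Q = [38 12; 12 22]
step 0: y = z − H·x̄ = [16, 11]
step 0: S = H·P̄·Hᵀ + R = [81 -36; -36 338]
step 0: K = P̄·Hᵀ·S⁻¹ = [4166/13041 478/1449; -4184/13041 242/1449]
step 0: x' = x̄ + K·y = [22691/13041, -3863/13041]
step 0: P' = (I − K·H)·P̄ = [7034/13041 -2732/13041; -2732/13041 4910/13041]
step 1: x̄ = F·x = [33793/13041, 22691/4347]
step 1: P̄ = F·P·Fᵀ + Q = [78665/13041 5872/4347; 5872/4347 12830/1449]
step 1: y = z − H·x̄ = [141476/13041, -190691/13041]
step 1: S = H·P̄·Hᵀ + R = [509204/13041 -339782/13041; -339782/13041 943550/13041]
step 1: K = P̄·Hᵀ·S⁻¹ = [4079837/13994618 4325247/13994618; -2124864/6997309 1208730/6997309]
step 1: x' = x̄ + K·y = [17278849/13994618, -4200857/6997309]
step 1: P' = (I − K·H)·P̄ = [6963335/13994618 -1319044/6997309; -1319044/6997309 2527774/6997309]
step 2: x̄ = F·x = [4676278/6997309, 51836547/13994618]
step 2: P̄ = F·P·Fᵀ + Q = [41840035/6997309 9018609/6997309; 9018609/6997309 118648487/13994618]
step 2: y = z − H·x̄ = [26168342/6997309, -54191794/6997309]
step 2: S = H·P̄·Hᵀ + R = [264054500/6997309 -171654122/6997309; -171654122/6997309 490800604/6997309]
step 2: K = P̄·Hᵀ·S⁻¹ = [1041208439/3577552831 2211189993/7155105662; -2168243939/7155105662 617167794/3577552831]
step 2: x' = x̄ + K·y = [-2277710785/3577552831, 8834507183/7155105662]
step 2: P' = (I − K·H)·P̄ = [1778271770/3577552831 -1345353547/7155105662; -1345353547/7155105662 2579689135/7155105662]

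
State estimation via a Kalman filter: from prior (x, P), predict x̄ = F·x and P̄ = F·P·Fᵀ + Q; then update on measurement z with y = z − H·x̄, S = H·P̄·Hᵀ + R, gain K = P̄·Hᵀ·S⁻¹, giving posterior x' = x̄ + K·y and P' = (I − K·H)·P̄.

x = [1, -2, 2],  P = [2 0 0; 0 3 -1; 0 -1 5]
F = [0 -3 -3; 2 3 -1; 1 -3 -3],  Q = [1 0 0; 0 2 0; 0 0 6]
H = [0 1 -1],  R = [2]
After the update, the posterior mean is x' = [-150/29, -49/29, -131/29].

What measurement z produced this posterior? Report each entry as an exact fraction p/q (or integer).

z = [3]

x̄ = F·x = [0, -6, 1]
P̄ = F·P·Fᵀ + Q = [55 -6 54; -6 48 -2; 54 -2 62]
S = H·P̄·Hᵀ + R = [116]
K = P̄·Hᵀ·S⁻¹ = [-15/29; 25/58; -16/29]
x' − x̄ = [-150/29, 125/29, -160/29] = K·y
y = (KᵀK)⁻¹·Kᵀ·(x' − x̄) = [10]
z = y + H·x̄ = [10] + [-7] = [3]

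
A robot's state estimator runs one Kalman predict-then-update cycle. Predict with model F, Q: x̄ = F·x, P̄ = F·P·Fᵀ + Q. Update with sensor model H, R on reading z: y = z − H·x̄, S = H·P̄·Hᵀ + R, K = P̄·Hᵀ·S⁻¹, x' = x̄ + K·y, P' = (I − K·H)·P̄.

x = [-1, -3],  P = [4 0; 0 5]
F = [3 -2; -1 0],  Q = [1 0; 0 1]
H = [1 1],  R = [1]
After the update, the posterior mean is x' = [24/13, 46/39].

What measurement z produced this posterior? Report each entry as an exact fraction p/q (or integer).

x̄ = F·x = [3, 1]
P̄ = F·P·Fᵀ + Q = [57 -12; -12 5]
S = H·P̄·Hᵀ + R = [39]
K = P̄·Hᵀ·S⁻¹ = [15/13; -7/39]
x' − x̄ = [-15/13, 7/39] = K·y
y = (KᵀK)⁻¹·Kᵀ·(x' − x̄) = [-1]
z = y + H·x̄ = [-1] + [4] = [3]

z = [3]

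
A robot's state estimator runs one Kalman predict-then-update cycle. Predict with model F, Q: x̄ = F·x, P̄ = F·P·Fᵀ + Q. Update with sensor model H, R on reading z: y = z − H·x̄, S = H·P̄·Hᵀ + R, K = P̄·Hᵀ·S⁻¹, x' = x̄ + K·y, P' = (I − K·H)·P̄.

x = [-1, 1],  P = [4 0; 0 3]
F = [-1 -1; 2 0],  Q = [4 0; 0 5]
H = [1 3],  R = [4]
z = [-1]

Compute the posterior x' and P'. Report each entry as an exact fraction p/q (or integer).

x' = [-5/12, -37/156]
P' = [119/12 -41/12; -41/12 251/156]

x̄ = F·x = [0, -2]
P̄ = F·P·Fᵀ + Q = [11 -8; -8 21]
y = z − H·x̄ = [5]
S = H·P̄·Hᵀ + R = [156]
K = P̄·Hᵀ·S⁻¹ = [-1/12; 55/156]
x' = x̄ + K·y = [-5/12, -37/156]
P' = (I − K·H)·P̄ = [119/12 -41/12; -41/12 251/156]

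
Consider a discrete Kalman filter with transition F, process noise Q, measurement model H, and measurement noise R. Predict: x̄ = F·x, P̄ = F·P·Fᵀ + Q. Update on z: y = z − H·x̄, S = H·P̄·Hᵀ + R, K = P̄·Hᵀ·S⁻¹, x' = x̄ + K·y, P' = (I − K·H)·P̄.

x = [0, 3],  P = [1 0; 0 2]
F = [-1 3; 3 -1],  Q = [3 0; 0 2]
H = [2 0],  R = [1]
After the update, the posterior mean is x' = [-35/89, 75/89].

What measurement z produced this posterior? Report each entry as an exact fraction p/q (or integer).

z = [-1]

x̄ = F·x = [9, -3]
P̄ = F·P·Fᵀ + Q = [22 -9; -9 13]
S = H·P̄·Hᵀ + R = [89]
K = P̄·Hᵀ·S⁻¹ = [44/89; -18/89]
x' − x̄ = [-836/89, 342/89] = K·y
y = (KᵀK)⁻¹·Kᵀ·(x' − x̄) = [-19]
z = y + H·x̄ = [-19] + [18] = [-1]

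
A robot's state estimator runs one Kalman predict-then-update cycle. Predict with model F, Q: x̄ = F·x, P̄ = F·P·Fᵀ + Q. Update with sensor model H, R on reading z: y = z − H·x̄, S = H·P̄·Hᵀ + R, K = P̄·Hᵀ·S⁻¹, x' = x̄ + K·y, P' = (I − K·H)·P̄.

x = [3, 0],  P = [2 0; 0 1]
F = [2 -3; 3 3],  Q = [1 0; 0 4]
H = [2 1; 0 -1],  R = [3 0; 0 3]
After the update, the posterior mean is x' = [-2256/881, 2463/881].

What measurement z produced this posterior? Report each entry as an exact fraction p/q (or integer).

z = [-3, -3]

x̄ = F·x = [6, 9]
P̄ = F·P·Fᵀ + Q = [18 3; 3 31]
S = H·P̄·Hᵀ + R = [118 -37; -37 34]
K = P̄·Hᵀ·S⁻¹ = [405/881 363/881; 37/881 -763/881]
x' − x̄ = [-7542/881, -5466/881] = K·y
y = (KᵀK)⁻¹·Kᵀ·(x' − x̄) = [-24, 6]
z = y + H·x̄ = [-24, 6] + [21, -9] = [-3, -3]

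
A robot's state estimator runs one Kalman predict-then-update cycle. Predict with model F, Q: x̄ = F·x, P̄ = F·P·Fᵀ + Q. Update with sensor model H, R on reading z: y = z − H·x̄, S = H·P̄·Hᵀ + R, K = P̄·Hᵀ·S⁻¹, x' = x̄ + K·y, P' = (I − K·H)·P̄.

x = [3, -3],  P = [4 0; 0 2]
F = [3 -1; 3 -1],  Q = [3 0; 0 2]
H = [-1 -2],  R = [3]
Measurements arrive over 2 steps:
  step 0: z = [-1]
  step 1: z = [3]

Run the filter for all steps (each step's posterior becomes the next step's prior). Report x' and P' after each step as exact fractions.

step 0: x' = [177/356, 71/178], P' = [907/356 -139/178; -139/178 79/89]
step 1: x' = [-92582/96307, -94817/96307], P' = [245129/96307 -75301/96307; -75301/96307 85448/96307]

step 0: x̄ = F·x = [12, 12]
step 0: P̄ = F·P·Fᵀ + Q = [41 38; 38 40]
step 0: y = z − H·x̄ = [35]
step 0: S = H·P̄·Hᵀ + R = [356]
step 0: K = P̄·Hᵀ·S⁻¹ = [-117/356; -59/178]
step 0: x' = x̄ + K·y = [177/356, 71/178]
step 0: P' = (I − K·H)·P̄ = [907/356 -139/178; -139/178 79/89]
step 1: x̄ = F·x = [389/356, 389/356]
step 1: P̄ = F·P·Fᵀ + Q = [11215/356 10147/356; 10147/356 10859/356]
step 1: y = z − H·x̄ = [2235/356]
step 1: S = H·P̄·Hᵀ + R = [96307/356]
step 1: K = P̄·Hᵀ·S⁻¹ = [-31509/96307; -31865/96307]
step 1: x' = x̄ + K·y = [-92582/96307, -94817/96307]
step 1: P' = (I − K·H)·P̄ = [245129/96307 -75301/96307; -75301/96307 85448/96307]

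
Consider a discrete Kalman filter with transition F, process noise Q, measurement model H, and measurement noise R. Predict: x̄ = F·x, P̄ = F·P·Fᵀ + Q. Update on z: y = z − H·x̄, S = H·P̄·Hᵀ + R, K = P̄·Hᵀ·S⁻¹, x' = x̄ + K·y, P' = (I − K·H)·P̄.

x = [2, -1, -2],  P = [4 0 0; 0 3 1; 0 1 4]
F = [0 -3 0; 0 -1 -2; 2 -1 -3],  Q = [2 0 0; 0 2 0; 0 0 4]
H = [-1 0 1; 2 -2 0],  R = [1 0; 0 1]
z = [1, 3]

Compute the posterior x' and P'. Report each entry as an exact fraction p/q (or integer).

x' = [11506/2587, 7636/2587, 14380/2587]
P' = [51526/2587 51008/2587 52027/2587; 51008/2587 51122/2587 51537/2587; 52027/2587 51537/2587 55018/2587]

x̄ = F·x = [3, 5, 11]
P̄ = F·P·Fᵀ + Q = [29 15 18; 15 25 32; 18 32 65]
y = z − H·x̄ = [-7, 7]
S = H·P̄·Hᵀ + R = [59 -56; -56 97]
K = P̄·Hᵀ·S⁻¹ = [501/2587 1036/2587; 529/2587 -228/2587; 2991/2587 980/2587]
x' = x̄ + K·y = [11506/2587, 7636/2587, 14380/2587]
P' = (I − K·H)·P̄ = [51526/2587 51008/2587 52027/2587; 51008/2587 51122/2587 51537/2587; 52027/2587 51537/2587 55018/2587]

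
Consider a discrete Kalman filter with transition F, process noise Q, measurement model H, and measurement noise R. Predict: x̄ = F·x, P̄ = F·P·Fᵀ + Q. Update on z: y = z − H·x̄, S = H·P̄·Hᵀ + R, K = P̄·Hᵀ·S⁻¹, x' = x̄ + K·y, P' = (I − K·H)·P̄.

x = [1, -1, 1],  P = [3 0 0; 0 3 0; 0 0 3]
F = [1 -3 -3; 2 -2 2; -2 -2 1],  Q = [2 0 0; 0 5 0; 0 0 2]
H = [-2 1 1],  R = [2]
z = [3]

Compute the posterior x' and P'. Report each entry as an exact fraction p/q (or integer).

x' = [251/142, 817/142, 113/142]
P' = [4875/284 5519/284 4013/284; 5519/284 10419/284 689/284; 4013/284 689/284 7395/284]

x̄ = F·x = [1, 6, 1]
P̄ = F·P·Fᵀ + Q = [59 6 3; 6 41 6; 3 6 29]
y = z − H·x̄ = [-2]
S = H·P̄·Hᵀ + R = [284]
K = P̄·Hᵀ·S⁻¹ = [-109/284; 35/284; 29/284]
x' = x̄ + K·y = [251/142, 817/142, 113/142]
P' = (I − K·H)·P̄ = [4875/284 5519/284 4013/284; 5519/284 10419/284 689/284; 4013/284 689/284 7395/284]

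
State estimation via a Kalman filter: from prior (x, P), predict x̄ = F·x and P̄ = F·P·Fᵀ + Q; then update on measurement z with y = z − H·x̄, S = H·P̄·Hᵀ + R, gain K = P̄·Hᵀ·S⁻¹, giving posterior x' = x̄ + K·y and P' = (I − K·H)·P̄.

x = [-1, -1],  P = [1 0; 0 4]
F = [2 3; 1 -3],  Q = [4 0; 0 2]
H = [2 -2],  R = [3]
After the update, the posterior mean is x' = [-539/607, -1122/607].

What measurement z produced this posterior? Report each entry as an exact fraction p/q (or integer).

z = [2]

x̄ = F·x = [-5, 2]
P̄ = F·P·Fᵀ + Q = [44 -34; -34 39]
S = H·P̄·Hᵀ + R = [607]
K = P̄·Hᵀ·S⁻¹ = [156/607; -146/607]
x' − x̄ = [2496/607, -2336/607] = K·y
y = (KᵀK)⁻¹·Kᵀ·(x' − x̄) = [16]
z = y + H·x̄ = [16] + [-14] = [2]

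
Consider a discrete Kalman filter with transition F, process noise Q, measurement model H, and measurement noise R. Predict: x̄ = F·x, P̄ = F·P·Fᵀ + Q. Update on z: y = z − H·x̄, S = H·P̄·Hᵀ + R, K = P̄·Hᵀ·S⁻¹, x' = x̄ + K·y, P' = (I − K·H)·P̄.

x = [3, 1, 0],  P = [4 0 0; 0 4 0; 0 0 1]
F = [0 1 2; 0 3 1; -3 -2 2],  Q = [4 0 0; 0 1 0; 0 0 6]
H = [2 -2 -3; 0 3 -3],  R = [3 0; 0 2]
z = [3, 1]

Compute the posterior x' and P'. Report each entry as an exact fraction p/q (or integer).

x' = [-23850/154009, -74139/154009, -127025/154009]
P' = [1392986/154009 566114/154009 559664/154009; 566114/154009 260426/154009 237470/154009; 559664/154009 237470/154009 248642/154009]

x̄ = F·x = [1, 3, -11]
P̄ = F·P·Fᵀ + Q = [12 14 -4; 14 38 -22; -4 -22 62]
y = z − H·x̄ = [-26, -41]
S = H·P̄·Hᵀ + R = [433 504; 504 1298]
K = P̄·Hᵀ·S⁻¹ = [-8416/154009 9675/154009; -33678/154009 34434/154009; -33846/154009 -16758/154009]
x' = x̄ + K·y = [-23850/154009, -74139/154009, -127025/154009]
P' = (I − K·H)·P̄ = [1392986/154009 566114/154009 559664/154009; 566114/154009 260426/154009 237470/154009; 559664/154009 237470/154009 248642/154009]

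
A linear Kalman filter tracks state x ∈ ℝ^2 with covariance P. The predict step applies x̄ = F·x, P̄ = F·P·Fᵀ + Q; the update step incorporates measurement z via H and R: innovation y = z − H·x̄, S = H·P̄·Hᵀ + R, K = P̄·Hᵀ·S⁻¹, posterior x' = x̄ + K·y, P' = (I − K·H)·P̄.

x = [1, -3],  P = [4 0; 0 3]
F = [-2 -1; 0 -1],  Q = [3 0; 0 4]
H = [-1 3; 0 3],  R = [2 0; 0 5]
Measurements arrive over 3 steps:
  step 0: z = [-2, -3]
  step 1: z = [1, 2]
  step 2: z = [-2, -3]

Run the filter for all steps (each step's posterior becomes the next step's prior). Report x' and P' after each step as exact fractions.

step 0: x̄ = F·x = [1, 3]
step 0: P̄ = F·P·Fᵀ + Q = [22 3; 3 7]
step 0: y = z − H·x̄ = [-10, -12]
step 0: S = H·P̄·Hᵀ + R = [69 54; 54 68]
step 0: K = P̄·Hᵀ·S⁻¹ = [-685/888 441/592; 15/296 159/592]
step 0: x' = x̄ + K·y = [-25/111, -27/37]
step 0: P' = (I − K·H)·P̄ = [9355/1776 735/592; 735/592 265/592]
step 1: x̄ = F·x = [131/111, 27/37]
step 1: P̄ = F·P·Fᵀ + Q = [52363/1776 1735/592; 1735/592 2633/592]
step 1: y = z − H·x̄ = [-1/111, -7/37]
step 1: S = H·P̄·Hᵀ + R = [5986/111 4623/148; 4623/148 26657/592]
step 1: K = P̄·Hᵀ·S⁻¹ = [-93151/112165 1989963/2579795; 804/22433 140061/515959]
step 1: x' = x̄ + K·y = [537489/515959, 349846/515959]
step 1: P' = (I − K·H)·P̄ = [14234761/2579795 663321/515959; 663321/515959 233435/515959]
step 2: x̄ = F·x = [-1424824/515959, -349846/515959]
step 2: P̄ = F·P·Fᵀ + Q = [79112024/2579795 1560077/515959; 1560077/515959 2297271/515959]
step 2: y = z − H·x̄ = [-1407204/515959, -498339/515959]
step 2: S = H·P̄·Hᵀ + R = [140846499/2579795 15995208/515959; 15995208/515959 23255234/515959]
step 2: K = P̄·Hᵀ·S⁻¹ = [-1618225127/1934441397 1001566073/1289627598; 66646700/1934441397 351627811/1289627598]
step 2: x' = x̄ + K·y = [-528786551/429875866, -445077081/429875866]
step 2: P' = (I − K·H)·P̄ = [21496391603/3868882794 5007830365/3868882794; 5007830365/3868882794 1758139055/3868882794]

step 0: x' = [-25/111, -27/37], P' = [9355/1776 735/592; 735/592 265/592]
step 1: x' = [537489/515959, 349846/515959], P' = [14234761/2579795 663321/515959; 663321/515959 233435/515959]
step 2: x' = [-528786551/429875866, -445077081/429875866], P' = [21496391603/3868882794 5007830365/3868882794; 5007830365/3868882794 1758139055/3868882794]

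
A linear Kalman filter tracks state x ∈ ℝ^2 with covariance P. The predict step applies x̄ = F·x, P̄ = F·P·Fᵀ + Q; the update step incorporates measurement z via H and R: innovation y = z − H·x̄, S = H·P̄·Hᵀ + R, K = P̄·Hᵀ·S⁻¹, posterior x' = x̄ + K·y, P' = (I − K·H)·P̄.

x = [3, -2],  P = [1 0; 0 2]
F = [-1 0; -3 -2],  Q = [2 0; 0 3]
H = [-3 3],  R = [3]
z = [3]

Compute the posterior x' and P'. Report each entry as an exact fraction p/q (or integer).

x̄ = F·x = [-3, -5]
P̄ = F·P·Fᵀ + Q = [3 3; 3 20]
y = z − H·x̄ = [9]
S = H·P̄·Hᵀ + R = [156]
K = P̄·Hᵀ·S⁻¹ = [0; 17/52]
x' = x̄ + K·y = [-3, -107/52]
P' = (I − K·H)·P̄ = [3 3; 3 173/52]

x' = [-3, -107/52]
P' = [3 3; 3 173/52]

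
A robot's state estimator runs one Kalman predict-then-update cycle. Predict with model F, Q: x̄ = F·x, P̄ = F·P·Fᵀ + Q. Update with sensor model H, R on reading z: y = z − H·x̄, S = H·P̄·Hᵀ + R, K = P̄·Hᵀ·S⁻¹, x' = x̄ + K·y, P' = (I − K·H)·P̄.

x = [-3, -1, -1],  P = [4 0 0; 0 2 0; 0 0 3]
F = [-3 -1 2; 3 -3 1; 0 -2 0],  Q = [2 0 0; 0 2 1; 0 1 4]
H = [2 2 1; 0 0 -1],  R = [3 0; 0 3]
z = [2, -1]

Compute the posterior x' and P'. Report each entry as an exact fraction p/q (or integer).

x' = [23260/2909, -22194/2909, 3638/2909]
P' = [113988/2909 -110784/2909 -4260/2909; -110784/2909 110949/2909 1611/2909; -4260/2909 1611/2909 5712/2909]

x̄ = F·x = [8, -7, 2]
P̄ = F·P·Fᵀ + Q = [52 -24 4; -24 59 13; 4 13 12]
y = z − H·x̄ = [-2, 1]
S = H·P̄·Hᵀ + R = [335 -46; -46 15]
K = P̄·Hᵀ·S⁻¹ = [716/2909 1420/2909; 647/2909 -537/2909; 138/2909 -1904/2909]
x' = x̄ + K·y = [23260/2909, -22194/2909, 3638/2909]
P' = (I − K·H)·P̄ = [113988/2909 -110784/2909 -4260/2909; -110784/2909 110949/2909 1611/2909; -4260/2909 1611/2909 5712/2909]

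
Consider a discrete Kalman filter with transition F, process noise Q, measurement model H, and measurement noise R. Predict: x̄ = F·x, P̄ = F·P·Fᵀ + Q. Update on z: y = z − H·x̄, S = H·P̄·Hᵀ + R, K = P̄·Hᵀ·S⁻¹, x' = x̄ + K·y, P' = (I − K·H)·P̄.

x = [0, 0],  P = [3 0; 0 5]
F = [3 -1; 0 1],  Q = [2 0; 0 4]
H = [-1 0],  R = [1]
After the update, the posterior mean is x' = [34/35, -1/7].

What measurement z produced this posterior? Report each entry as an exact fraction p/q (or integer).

z = [-1]

x̄ = F·x = [0, 0]
P̄ = F·P·Fᵀ + Q = [34 -5; -5 9]
S = H·P̄·Hᵀ + R = [35]
K = P̄·Hᵀ·S⁻¹ = [-34/35; 1/7]
x' − x̄ = [34/35, -1/7] = K·y
y = (KᵀK)⁻¹·Kᵀ·(x' − x̄) = [-1]
z = y + H·x̄ = [-1] + [0] = [-1]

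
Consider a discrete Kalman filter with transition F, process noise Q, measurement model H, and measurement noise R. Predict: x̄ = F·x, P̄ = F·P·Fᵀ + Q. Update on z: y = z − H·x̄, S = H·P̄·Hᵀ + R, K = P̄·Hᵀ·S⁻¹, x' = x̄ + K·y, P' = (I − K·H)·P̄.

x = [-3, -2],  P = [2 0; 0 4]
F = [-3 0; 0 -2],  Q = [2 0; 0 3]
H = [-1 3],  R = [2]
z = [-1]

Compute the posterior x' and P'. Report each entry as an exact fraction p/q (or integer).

x̄ = F·x = [9, 4]
P̄ = F·P·Fᵀ + Q = [20 0; 0 19]
y = z − H·x̄ = [-4]
S = H·P̄·Hᵀ + R = [193]
K = P̄·Hᵀ·S⁻¹ = [-20/193; 57/193]
x' = x̄ + K·y = [1817/193, 544/193]
P' = (I − K·H)·P̄ = [3460/193 1140/193; 1140/193 418/193]

x' = [1817/193, 544/193]
P' = [3460/193 1140/193; 1140/193 418/193]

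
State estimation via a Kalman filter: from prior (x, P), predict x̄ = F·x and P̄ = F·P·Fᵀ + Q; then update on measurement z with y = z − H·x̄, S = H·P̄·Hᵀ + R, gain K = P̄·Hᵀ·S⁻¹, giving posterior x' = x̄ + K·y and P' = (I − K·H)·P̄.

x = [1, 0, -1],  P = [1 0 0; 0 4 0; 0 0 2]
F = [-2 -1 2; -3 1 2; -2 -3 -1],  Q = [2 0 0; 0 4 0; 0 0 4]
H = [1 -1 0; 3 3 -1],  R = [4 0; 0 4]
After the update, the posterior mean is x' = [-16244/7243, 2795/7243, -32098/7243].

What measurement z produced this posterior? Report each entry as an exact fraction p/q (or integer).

z = [-3, -1]

x̄ = F·x = [-4, -5, -1]
P̄ = F·P·Fᵀ + Q = [18 10 12; 10 25 -10; 12 -10 46]
S = H·P̄·Hᵀ + R = [27 -43; -43 605]
K = P̄·Hᵀ·S⁻¹ = [3968/7243 1144/7243; -2065/7243 1230/7243; 5795/7243 -67/7243]
x' − x̄ = [12728/7243, 39010/7243, -24855/7243] = K·y
y = (KᵀK)⁻¹·Kᵀ·(x' − x̄) = [-4, 25]
z = y + H·x̄ = [-4, 25] + [1, -26] = [-3, -1]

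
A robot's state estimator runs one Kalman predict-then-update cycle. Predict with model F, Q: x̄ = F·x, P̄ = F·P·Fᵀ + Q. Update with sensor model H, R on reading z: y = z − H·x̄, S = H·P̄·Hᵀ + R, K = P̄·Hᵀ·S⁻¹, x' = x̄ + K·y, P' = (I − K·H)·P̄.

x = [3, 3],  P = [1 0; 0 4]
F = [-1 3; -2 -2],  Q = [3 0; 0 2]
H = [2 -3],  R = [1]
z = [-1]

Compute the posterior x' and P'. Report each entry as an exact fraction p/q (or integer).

x' = [-488/89, -298/89]
P' = [3604/623 2354/623; 2354/623 1606/623]

x̄ = F·x = [6, -12]
P̄ = F·P·Fᵀ + Q = [40 -22; -22 22]
y = z − H·x̄ = [-49]
S = H·P̄·Hᵀ + R = [623]
K = P̄·Hᵀ·S⁻¹ = [146/623; -110/623]
x' = x̄ + K·y = [-488/89, -298/89]
P' = (I − K·H)·P̄ = [3604/623 2354/623; 2354/623 1606/623]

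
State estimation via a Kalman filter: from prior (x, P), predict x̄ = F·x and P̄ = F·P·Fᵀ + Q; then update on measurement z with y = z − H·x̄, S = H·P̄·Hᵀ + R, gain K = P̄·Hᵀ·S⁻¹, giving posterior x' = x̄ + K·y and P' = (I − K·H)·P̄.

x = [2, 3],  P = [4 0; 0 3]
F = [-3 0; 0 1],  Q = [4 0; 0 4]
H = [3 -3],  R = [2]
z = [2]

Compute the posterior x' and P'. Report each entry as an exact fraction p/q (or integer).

x̄ = F·x = [-6, 3]
P̄ = F·P·Fᵀ + Q = [40 0; 0 7]
y = z − H·x̄ = [29]
S = H·P̄·Hᵀ + R = [425]
K = P̄·Hᵀ·S⁻¹ = [24/85; -21/425]
x' = x̄ + K·y = [186/85, 666/425]
P' = (I − K·H)·P̄ = [104/17 504/85; 504/85 2534/425]

x' = [186/85, 666/425]
P' = [104/17 504/85; 504/85 2534/425]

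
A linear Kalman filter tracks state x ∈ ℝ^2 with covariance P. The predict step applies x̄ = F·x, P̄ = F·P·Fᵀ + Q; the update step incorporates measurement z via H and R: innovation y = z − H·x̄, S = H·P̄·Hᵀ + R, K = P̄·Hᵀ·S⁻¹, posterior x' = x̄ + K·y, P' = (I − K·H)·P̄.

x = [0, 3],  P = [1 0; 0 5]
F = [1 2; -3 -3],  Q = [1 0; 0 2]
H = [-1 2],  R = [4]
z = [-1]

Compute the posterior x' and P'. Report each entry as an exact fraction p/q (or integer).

x' = [134/191, -103/382]
P' = [330/191 77/191; 77/191 367/382]

x̄ = F·x = [6, -9]
P̄ = F·P·Fᵀ + Q = [22 -33; -33 56]
y = z − H·x̄ = [23]
S = H·P̄·Hᵀ + R = [382]
K = P̄·Hᵀ·S⁻¹ = [-44/191; 145/382]
x' = x̄ + K·y = [134/191, -103/382]
P' = (I − K·H)·P̄ = [330/191 77/191; 77/191 367/382]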